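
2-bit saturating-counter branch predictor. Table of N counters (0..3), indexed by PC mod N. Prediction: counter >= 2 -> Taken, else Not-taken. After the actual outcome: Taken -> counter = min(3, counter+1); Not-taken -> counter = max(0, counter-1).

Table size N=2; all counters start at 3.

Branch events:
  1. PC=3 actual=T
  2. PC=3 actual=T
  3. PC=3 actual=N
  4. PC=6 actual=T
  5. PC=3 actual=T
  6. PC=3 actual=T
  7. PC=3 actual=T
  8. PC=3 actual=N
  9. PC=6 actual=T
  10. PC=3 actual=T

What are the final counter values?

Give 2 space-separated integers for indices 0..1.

Ev 1: PC=3 idx=1 pred=T actual=T -> ctr[1]=3
Ev 2: PC=3 idx=1 pred=T actual=T -> ctr[1]=3
Ev 3: PC=3 idx=1 pred=T actual=N -> ctr[1]=2
Ev 4: PC=6 idx=0 pred=T actual=T -> ctr[0]=3
Ev 5: PC=3 idx=1 pred=T actual=T -> ctr[1]=3
Ev 6: PC=3 idx=1 pred=T actual=T -> ctr[1]=3
Ev 7: PC=3 idx=1 pred=T actual=T -> ctr[1]=3
Ev 8: PC=3 idx=1 pred=T actual=N -> ctr[1]=2
Ev 9: PC=6 idx=0 pred=T actual=T -> ctr[0]=3
Ev 10: PC=3 idx=1 pred=T actual=T -> ctr[1]=3

Answer: 3 3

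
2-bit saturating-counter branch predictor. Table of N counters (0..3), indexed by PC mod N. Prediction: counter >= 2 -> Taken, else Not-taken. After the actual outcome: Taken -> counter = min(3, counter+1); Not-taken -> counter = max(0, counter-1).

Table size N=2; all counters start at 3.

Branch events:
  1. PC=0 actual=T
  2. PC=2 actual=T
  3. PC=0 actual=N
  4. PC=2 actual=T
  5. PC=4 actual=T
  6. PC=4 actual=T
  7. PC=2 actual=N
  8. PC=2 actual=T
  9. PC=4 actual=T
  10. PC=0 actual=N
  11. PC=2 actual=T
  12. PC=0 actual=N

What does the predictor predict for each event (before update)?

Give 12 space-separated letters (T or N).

Answer: T T T T T T T T T T T T

Derivation:
Ev 1: PC=0 idx=0 pred=T actual=T -> ctr[0]=3
Ev 2: PC=2 idx=0 pred=T actual=T -> ctr[0]=3
Ev 3: PC=0 idx=0 pred=T actual=N -> ctr[0]=2
Ev 4: PC=2 idx=0 pred=T actual=T -> ctr[0]=3
Ev 5: PC=4 idx=0 pred=T actual=T -> ctr[0]=3
Ev 6: PC=4 idx=0 pred=T actual=T -> ctr[0]=3
Ev 7: PC=2 idx=0 pred=T actual=N -> ctr[0]=2
Ev 8: PC=2 idx=0 pred=T actual=T -> ctr[0]=3
Ev 9: PC=4 idx=0 pred=T actual=T -> ctr[0]=3
Ev 10: PC=0 idx=0 pred=T actual=N -> ctr[0]=2
Ev 11: PC=2 idx=0 pred=T actual=T -> ctr[0]=3
Ev 12: PC=0 idx=0 pred=T actual=N -> ctr[0]=2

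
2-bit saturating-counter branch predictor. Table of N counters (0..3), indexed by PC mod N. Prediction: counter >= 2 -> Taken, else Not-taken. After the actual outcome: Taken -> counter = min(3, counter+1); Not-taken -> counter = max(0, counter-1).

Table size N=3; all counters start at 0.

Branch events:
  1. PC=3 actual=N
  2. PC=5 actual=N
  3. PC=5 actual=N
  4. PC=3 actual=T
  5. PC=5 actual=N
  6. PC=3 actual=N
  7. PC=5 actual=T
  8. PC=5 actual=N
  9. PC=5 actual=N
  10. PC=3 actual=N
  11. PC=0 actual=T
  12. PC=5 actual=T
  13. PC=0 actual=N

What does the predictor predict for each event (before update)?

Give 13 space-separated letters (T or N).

Ev 1: PC=3 idx=0 pred=N actual=N -> ctr[0]=0
Ev 2: PC=5 idx=2 pred=N actual=N -> ctr[2]=0
Ev 3: PC=5 idx=2 pred=N actual=N -> ctr[2]=0
Ev 4: PC=3 idx=0 pred=N actual=T -> ctr[0]=1
Ev 5: PC=5 idx=2 pred=N actual=N -> ctr[2]=0
Ev 6: PC=3 idx=0 pred=N actual=N -> ctr[0]=0
Ev 7: PC=5 idx=2 pred=N actual=T -> ctr[2]=1
Ev 8: PC=5 idx=2 pred=N actual=N -> ctr[2]=0
Ev 9: PC=5 idx=2 pred=N actual=N -> ctr[2]=0
Ev 10: PC=3 idx=0 pred=N actual=N -> ctr[0]=0
Ev 11: PC=0 idx=0 pred=N actual=T -> ctr[0]=1
Ev 12: PC=5 idx=2 pred=N actual=T -> ctr[2]=1
Ev 13: PC=0 idx=0 pred=N actual=N -> ctr[0]=0

Answer: N N N N N N N N N N N N N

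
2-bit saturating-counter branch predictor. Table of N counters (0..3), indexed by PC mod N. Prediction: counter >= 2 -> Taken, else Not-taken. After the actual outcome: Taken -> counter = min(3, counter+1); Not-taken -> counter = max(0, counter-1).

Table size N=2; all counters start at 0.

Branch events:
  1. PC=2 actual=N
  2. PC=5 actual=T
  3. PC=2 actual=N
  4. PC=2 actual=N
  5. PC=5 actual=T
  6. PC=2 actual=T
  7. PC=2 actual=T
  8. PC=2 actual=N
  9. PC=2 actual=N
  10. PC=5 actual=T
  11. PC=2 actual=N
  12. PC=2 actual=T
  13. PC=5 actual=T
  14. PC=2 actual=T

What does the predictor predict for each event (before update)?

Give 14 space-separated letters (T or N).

Ev 1: PC=2 idx=0 pred=N actual=N -> ctr[0]=0
Ev 2: PC=5 idx=1 pred=N actual=T -> ctr[1]=1
Ev 3: PC=2 idx=0 pred=N actual=N -> ctr[0]=0
Ev 4: PC=2 idx=0 pred=N actual=N -> ctr[0]=0
Ev 5: PC=5 idx=1 pred=N actual=T -> ctr[1]=2
Ev 6: PC=2 idx=0 pred=N actual=T -> ctr[0]=1
Ev 7: PC=2 idx=0 pred=N actual=T -> ctr[0]=2
Ev 8: PC=2 idx=0 pred=T actual=N -> ctr[0]=1
Ev 9: PC=2 idx=0 pred=N actual=N -> ctr[0]=0
Ev 10: PC=5 idx=1 pred=T actual=T -> ctr[1]=3
Ev 11: PC=2 idx=0 pred=N actual=N -> ctr[0]=0
Ev 12: PC=2 idx=0 pred=N actual=T -> ctr[0]=1
Ev 13: PC=5 idx=1 pred=T actual=T -> ctr[1]=3
Ev 14: PC=2 idx=0 pred=N actual=T -> ctr[0]=2

Answer: N N N N N N N T N T N N T N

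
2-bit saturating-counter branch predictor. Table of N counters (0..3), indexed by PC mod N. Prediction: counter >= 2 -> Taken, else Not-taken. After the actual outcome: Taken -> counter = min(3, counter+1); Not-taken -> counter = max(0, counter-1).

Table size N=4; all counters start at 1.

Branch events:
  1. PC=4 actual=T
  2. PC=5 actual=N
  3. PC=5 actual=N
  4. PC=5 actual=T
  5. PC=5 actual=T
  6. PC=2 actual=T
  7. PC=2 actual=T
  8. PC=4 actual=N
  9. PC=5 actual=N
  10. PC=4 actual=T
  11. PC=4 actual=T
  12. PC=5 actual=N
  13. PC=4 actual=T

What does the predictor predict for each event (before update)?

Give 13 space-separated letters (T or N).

Answer: N N N N N N T T T N T N T

Derivation:
Ev 1: PC=4 idx=0 pred=N actual=T -> ctr[0]=2
Ev 2: PC=5 idx=1 pred=N actual=N -> ctr[1]=0
Ev 3: PC=5 idx=1 pred=N actual=N -> ctr[1]=0
Ev 4: PC=5 idx=1 pred=N actual=T -> ctr[1]=1
Ev 5: PC=5 idx=1 pred=N actual=T -> ctr[1]=2
Ev 6: PC=2 idx=2 pred=N actual=T -> ctr[2]=2
Ev 7: PC=2 idx=2 pred=T actual=T -> ctr[2]=3
Ev 8: PC=4 idx=0 pred=T actual=N -> ctr[0]=1
Ev 9: PC=5 idx=1 pred=T actual=N -> ctr[1]=1
Ev 10: PC=4 idx=0 pred=N actual=T -> ctr[0]=2
Ev 11: PC=4 idx=0 pred=T actual=T -> ctr[0]=3
Ev 12: PC=5 idx=1 pred=N actual=N -> ctr[1]=0
Ev 13: PC=4 idx=0 pred=T actual=T -> ctr[0]=3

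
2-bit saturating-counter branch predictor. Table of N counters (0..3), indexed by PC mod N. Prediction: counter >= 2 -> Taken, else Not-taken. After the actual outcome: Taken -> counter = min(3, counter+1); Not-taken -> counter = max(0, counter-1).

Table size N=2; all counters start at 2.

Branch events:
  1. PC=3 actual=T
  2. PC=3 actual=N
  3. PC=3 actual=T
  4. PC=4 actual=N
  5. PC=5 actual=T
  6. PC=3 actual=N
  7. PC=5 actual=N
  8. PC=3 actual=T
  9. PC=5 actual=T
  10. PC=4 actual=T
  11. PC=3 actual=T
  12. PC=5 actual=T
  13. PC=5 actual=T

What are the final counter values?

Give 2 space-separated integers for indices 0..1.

Ev 1: PC=3 idx=1 pred=T actual=T -> ctr[1]=3
Ev 2: PC=3 idx=1 pred=T actual=N -> ctr[1]=2
Ev 3: PC=3 idx=1 pred=T actual=T -> ctr[1]=3
Ev 4: PC=4 idx=0 pred=T actual=N -> ctr[0]=1
Ev 5: PC=5 idx=1 pred=T actual=T -> ctr[1]=3
Ev 6: PC=3 idx=1 pred=T actual=N -> ctr[1]=2
Ev 7: PC=5 idx=1 pred=T actual=N -> ctr[1]=1
Ev 8: PC=3 idx=1 pred=N actual=T -> ctr[1]=2
Ev 9: PC=5 idx=1 pred=T actual=T -> ctr[1]=3
Ev 10: PC=4 idx=0 pred=N actual=T -> ctr[0]=2
Ev 11: PC=3 idx=1 pred=T actual=T -> ctr[1]=3
Ev 12: PC=5 idx=1 pred=T actual=T -> ctr[1]=3
Ev 13: PC=5 idx=1 pred=T actual=T -> ctr[1]=3

Answer: 2 3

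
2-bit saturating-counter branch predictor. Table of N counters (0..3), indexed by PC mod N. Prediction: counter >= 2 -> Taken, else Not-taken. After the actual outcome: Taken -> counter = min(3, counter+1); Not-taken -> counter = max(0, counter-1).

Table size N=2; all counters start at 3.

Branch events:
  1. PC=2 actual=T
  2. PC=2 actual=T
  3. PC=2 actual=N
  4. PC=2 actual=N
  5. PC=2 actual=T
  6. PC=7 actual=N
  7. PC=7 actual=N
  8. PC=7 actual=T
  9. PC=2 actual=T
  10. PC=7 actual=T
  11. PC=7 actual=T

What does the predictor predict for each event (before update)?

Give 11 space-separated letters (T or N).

Answer: T T T T N T T N T T T

Derivation:
Ev 1: PC=2 idx=0 pred=T actual=T -> ctr[0]=3
Ev 2: PC=2 idx=0 pred=T actual=T -> ctr[0]=3
Ev 3: PC=2 idx=0 pred=T actual=N -> ctr[0]=2
Ev 4: PC=2 idx=0 pred=T actual=N -> ctr[0]=1
Ev 5: PC=2 idx=0 pred=N actual=T -> ctr[0]=2
Ev 6: PC=7 idx=1 pred=T actual=N -> ctr[1]=2
Ev 7: PC=7 idx=1 pred=T actual=N -> ctr[1]=1
Ev 8: PC=7 idx=1 pred=N actual=T -> ctr[1]=2
Ev 9: PC=2 idx=0 pred=T actual=T -> ctr[0]=3
Ev 10: PC=7 idx=1 pred=T actual=T -> ctr[1]=3
Ev 11: PC=7 idx=1 pred=T actual=T -> ctr[1]=3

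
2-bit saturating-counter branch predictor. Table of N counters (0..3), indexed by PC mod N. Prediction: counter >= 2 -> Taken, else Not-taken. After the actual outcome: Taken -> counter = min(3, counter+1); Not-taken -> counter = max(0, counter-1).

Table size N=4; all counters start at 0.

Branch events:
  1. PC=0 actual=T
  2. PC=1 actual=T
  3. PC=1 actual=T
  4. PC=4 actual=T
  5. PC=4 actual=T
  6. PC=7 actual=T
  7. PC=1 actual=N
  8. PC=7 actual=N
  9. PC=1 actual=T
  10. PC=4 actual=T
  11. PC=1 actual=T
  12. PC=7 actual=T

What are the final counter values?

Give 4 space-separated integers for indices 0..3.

Answer: 3 3 0 1

Derivation:
Ev 1: PC=0 idx=0 pred=N actual=T -> ctr[0]=1
Ev 2: PC=1 idx=1 pred=N actual=T -> ctr[1]=1
Ev 3: PC=1 idx=1 pred=N actual=T -> ctr[1]=2
Ev 4: PC=4 idx=0 pred=N actual=T -> ctr[0]=2
Ev 5: PC=4 idx=0 pred=T actual=T -> ctr[0]=3
Ev 6: PC=7 idx=3 pred=N actual=T -> ctr[3]=1
Ev 7: PC=1 idx=1 pred=T actual=N -> ctr[1]=1
Ev 8: PC=7 idx=3 pred=N actual=N -> ctr[3]=0
Ev 9: PC=1 idx=1 pred=N actual=T -> ctr[1]=2
Ev 10: PC=4 idx=0 pred=T actual=T -> ctr[0]=3
Ev 11: PC=1 idx=1 pred=T actual=T -> ctr[1]=3
Ev 12: PC=7 idx=3 pred=N actual=T -> ctr[3]=1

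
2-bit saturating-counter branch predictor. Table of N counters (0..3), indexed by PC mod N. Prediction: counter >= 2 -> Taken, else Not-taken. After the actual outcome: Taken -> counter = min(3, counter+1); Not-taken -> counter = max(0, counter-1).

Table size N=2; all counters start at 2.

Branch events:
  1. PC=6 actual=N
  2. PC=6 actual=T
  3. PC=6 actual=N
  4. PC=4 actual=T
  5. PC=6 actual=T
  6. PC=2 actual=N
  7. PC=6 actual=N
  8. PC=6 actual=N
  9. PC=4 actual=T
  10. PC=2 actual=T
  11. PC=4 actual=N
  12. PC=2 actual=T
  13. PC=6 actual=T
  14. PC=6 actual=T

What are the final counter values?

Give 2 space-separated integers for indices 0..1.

Answer: 3 2

Derivation:
Ev 1: PC=6 idx=0 pred=T actual=N -> ctr[0]=1
Ev 2: PC=6 idx=0 pred=N actual=T -> ctr[0]=2
Ev 3: PC=6 idx=0 pred=T actual=N -> ctr[0]=1
Ev 4: PC=4 idx=0 pred=N actual=T -> ctr[0]=2
Ev 5: PC=6 idx=0 pred=T actual=T -> ctr[0]=3
Ev 6: PC=2 idx=0 pred=T actual=N -> ctr[0]=2
Ev 7: PC=6 idx=0 pred=T actual=N -> ctr[0]=1
Ev 8: PC=6 idx=0 pred=N actual=N -> ctr[0]=0
Ev 9: PC=4 idx=0 pred=N actual=T -> ctr[0]=1
Ev 10: PC=2 idx=0 pred=N actual=T -> ctr[0]=2
Ev 11: PC=4 idx=0 pred=T actual=N -> ctr[0]=1
Ev 12: PC=2 idx=0 pred=N actual=T -> ctr[0]=2
Ev 13: PC=6 idx=0 pred=T actual=T -> ctr[0]=3
Ev 14: PC=6 idx=0 pred=T actual=T -> ctr[0]=3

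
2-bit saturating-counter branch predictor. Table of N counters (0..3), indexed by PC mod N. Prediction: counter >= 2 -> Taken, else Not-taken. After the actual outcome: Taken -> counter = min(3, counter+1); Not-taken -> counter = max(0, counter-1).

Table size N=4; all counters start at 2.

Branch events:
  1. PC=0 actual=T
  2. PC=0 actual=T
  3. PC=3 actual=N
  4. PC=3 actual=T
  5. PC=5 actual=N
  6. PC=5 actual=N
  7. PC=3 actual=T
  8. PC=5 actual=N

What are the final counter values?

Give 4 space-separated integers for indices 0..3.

Ev 1: PC=0 idx=0 pred=T actual=T -> ctr[0]=3
Ev 2: PC=0 idx=0 pred=T actual=T -> ctr[0]=3
Ev 3: PC=3 idx=3 pred=T actual=N -> ctr[3]=1
Ev 4: PC=3 idx=3 pred=N actual=T -> ctr[3]=2
Ev 5: PC=5 idx=1 pred=T actual=N -> ctr[1]=1
Ev 6: PC=5 idx=1 pred=N actual=N -> ctr[1]=0
Ev 7: PC=3 idx=3 pred=T actual=T -> ctr[3]=3
Ev 8: PC=5 idx=1 pred=N actual=N -> ctr[1]=0

Answer: 3 0 2 3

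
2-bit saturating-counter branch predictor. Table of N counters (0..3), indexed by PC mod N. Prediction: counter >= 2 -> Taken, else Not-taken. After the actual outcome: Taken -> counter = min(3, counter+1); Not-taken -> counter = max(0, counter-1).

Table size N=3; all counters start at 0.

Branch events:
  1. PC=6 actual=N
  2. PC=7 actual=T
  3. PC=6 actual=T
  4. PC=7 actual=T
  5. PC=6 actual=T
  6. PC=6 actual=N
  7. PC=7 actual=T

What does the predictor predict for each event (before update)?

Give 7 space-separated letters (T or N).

Ev 1: PC=6 idx=0 pred=N actual=N -> ctr[0]=0
Ev 2: PC=7 idx=1 pred=N actual=T -> ctr[1]=1
Ev 3: PC=6 idx=0 pred=N actual=T -> ctr[0]=1
Ev 4: PC=7 idx=1 pred=N actual=T -> ctr[1]=2
Ev 5: PC=6 idx=0 pred=N actual=T -> ctr[0]=2
Ev 6: PC=6 idx=0 pred=T actual=N -> ctr[0]=1
Ev 7: PC=7 idx=1 pred=T actual=T -> ctr[1]=3

Answer: N N N N N T T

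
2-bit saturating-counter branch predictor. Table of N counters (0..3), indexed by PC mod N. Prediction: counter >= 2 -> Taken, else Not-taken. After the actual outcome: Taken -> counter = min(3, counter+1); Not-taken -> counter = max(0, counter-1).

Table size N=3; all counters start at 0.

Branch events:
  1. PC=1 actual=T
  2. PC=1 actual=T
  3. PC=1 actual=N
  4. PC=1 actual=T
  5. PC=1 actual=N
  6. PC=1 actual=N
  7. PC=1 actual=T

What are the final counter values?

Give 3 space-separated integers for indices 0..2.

Answer: 0 1 0

Derivation:
Ev 1: PC=1 idx=1 pred=N actual=T -> ctr[1]=1
Ev 2: PC=1 idx=1 pred=N actual=T -> ctr[1]=2
Ev 3: PC=1 idx=1 pred=T actual=N -> ctr[1]=1
Ev 4: PC=1 idx=1 pred=N actual=T -> ctr[1]=2
Ev 5: PC=1 idx=1 pred=T actual=N -> ctr[1]=1
Ev 6: PC=1 idx=1 pred=N actual=N -> ctr[1]=0
Ev 7: PC=1 idx=1 pred=N actual=T -> ctr[1]=1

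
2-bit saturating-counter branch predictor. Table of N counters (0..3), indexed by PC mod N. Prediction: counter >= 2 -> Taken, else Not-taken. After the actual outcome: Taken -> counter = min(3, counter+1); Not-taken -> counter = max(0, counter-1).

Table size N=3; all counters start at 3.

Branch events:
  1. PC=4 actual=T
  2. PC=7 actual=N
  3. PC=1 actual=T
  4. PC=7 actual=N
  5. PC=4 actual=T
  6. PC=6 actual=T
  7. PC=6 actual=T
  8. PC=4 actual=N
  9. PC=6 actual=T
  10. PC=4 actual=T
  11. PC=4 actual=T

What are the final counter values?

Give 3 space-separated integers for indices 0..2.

Answer: 3 3 3

Derivation:
Ev 1: PC=4 idx=1 pred=T actual=T -> ctr[1]=3
Ev 2: PC=7 idx=1 pred=T actual=N -> ctr[1]=2
Ev 3: PC=1 idx=1 pred=T actual=T -> ctr[1]=3
Ev 4: PC=7 idx=1 pred=T actual=N -> ctr[1]=2
Ev 5: PC=4 idx=1 pred=T actual=T -> ctr[1]=3
Ev 6: PC=6 idx=0 pred=T actual=T -> ctr[0]=3
Ev 7: PC=6 idx=0 pred=T actual=T -> ctr[0]=3
Ev 8: PC=4 idx=1 pred=T actual=N -> ctr[1]=2
Ev 9: PC=6 idx=0 pred=T actual=T -> ctr[0]=3
Ev 10: PC=4 idx=1 pred=T actual=T -> ctr[1]=3
Ev 11: PC=4 idx=1 pred=T actual=T -> ctr[1]=3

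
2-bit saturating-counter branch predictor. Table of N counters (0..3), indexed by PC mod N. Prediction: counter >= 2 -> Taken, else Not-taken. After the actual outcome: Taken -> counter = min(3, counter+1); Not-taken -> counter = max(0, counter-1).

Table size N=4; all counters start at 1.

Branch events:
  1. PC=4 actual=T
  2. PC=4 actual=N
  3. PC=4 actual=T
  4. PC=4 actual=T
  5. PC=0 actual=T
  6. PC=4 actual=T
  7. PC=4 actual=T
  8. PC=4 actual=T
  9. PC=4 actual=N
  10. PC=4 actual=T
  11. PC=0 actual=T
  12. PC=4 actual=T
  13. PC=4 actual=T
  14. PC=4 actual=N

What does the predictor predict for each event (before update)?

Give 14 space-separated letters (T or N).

Answer: N T N T T T T T T T T T T T

Derivation:
Ev 1: PC=4 idx=0 pred=N actual=T -> ctr[0]=2
Ev 2: PC=4 idx=0 pred=T actual=N -> ctr[0]=1
Ev 3: PC=4 idx=0 pred=N actual=T -> ctr[0]=2
Ev 4: PC=4 idx=0 pred=T actual=T -> ctr[0]=3
Ev 5: PC=0 idx=0 pred=T actual=T -> ctr[0]=3
Ev 6: PC=4 idx=0 pred=T actual=T -> ctr[0]=3
Ev 7: PC=4 idx=0 pred=T actual=T -> ctr[0]=3
Ev 8: PC=4 idx=0 pred=T actual=T -> ctr[0]=3
Ev 9: PC=4 idx=0 pred=T actual=N -> ctr[0]=2
Ev 10: PC=4 idx=0 pred=T actual=T -> ctr[0]=3
Ev 11: PC=0 idx=0 pred=T actual=T -> ctr[0]=3
Ev 12: PC=4 idx=0 pred=T actual=T -> ctr[0]=3
Ev 13: PC=4 idx=0 pred=T actual=T -> ctr[0]=3
Ev 14: PC=4 idx=0 pred=T actual=N -> ctr[0]=2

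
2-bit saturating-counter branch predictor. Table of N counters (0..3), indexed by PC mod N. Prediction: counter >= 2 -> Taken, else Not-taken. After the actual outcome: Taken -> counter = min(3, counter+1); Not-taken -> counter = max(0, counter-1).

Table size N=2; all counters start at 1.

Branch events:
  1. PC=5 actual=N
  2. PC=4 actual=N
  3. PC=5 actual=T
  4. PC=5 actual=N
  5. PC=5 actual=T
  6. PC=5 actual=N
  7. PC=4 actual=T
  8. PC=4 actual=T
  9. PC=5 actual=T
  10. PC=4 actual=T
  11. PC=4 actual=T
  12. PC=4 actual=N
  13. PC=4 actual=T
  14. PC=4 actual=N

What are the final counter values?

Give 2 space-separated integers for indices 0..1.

Ev 1: PC=5 idx=1 pred=N actual=N -> ctr[1]=0
Ev 2: PC=4 idx=0 pred=N actual=N -> ctr[0]=0
Ev 3: PC=5 idx=1 pred=N actual=T -> ctr[1]=1
Ev 4: PC=5 idx=1 pred=N actual=N -> ctr[1]=0
Ev 5: PC=5 idx=1 pred=N actual=T -> ctr[1]=1
Ev 6: PC=5 idx=1 pred=N actual=N -> ctr[1]=0
Ev 7: PC=4 idx=0 pred=N actual=T -> ctr[0]=1
Ev 8: PC=4 idx=0 pred=N actual=T -> ctr[0]=2
Ev 9: PC=5 idx=1 pred=N actual=T -> ctr[1]=1
Ev 10: PC=4 idx=0 pred=T actual=T -> ctr[0]=3
Ev 11: PC=4 idx=0 pred=T actual=T -> ctr[0]=3
Ev 12: PC=4 idx=0 pred=T actual=N -> ctr[0]=2
Ev 13: PC=4 idx=0 pred=T actual=T -> ctr[0]=3
Ev 14: PC=4 idx=0 pred=T actual=N -> ctr[0]=2

Answer: 2 1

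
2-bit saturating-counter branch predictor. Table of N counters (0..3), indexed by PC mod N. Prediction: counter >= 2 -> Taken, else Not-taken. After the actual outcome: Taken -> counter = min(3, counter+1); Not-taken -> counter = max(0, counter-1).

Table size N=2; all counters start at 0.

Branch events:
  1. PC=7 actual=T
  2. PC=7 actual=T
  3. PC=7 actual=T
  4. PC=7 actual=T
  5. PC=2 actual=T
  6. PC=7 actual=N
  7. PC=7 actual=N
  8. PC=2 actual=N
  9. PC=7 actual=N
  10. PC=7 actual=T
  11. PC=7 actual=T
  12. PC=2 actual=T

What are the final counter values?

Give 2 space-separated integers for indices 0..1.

Ev 1: PC=7 idx=1 pred=N actual=T -> ctr[1]=1
Ev 2: PC=7 idx=1 pred=N actual=T -> ctr[1]=2
Ev 3: PC=7 idx=1 pred=T actual=T -> ctr[1]=3
Ev 4: PC=7 idx=1 pred=T actual=T -> ctr[1]=3
Ev 5: PC=2 idx=0 pred=N actual=T -> ctr[0]=1
Ev 6: PC=7 idx=1 pred=T actual=N -> ctr[1]=2
Ev 7: PC=7 idx=1 pred=T actual=N -> ctr[1]=1
Ev 8: PC=2 idx=0 pred=N actual=N -> ctr[0]=0
Ev 9: PC=7 idx=1 pred=N actual=N -> ctr[1]=0
Ev 10: PC=7 idx=1 pred=N actual=T -> ctr[1]=1
Ev 11: PC=7 idx=1 pred=N actual=T -> ctr[1]=2
Ev 12: PC=2 idx=0 pred=N actual=T -> ctr[0]=1

Answer: 1 2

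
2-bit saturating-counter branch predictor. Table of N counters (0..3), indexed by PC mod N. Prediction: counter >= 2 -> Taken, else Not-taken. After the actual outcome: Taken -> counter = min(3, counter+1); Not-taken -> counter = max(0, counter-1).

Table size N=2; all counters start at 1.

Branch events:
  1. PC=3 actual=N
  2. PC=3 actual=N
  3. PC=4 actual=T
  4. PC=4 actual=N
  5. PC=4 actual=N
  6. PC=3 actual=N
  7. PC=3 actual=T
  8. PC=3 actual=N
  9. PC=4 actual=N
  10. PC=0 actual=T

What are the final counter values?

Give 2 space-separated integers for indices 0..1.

Answer: 1 0

Derivation:
Ev 1: PC=3 idx=1 pred=N actual=N -> ctr[1]=0
Ev 2: PC=3 idx=1 pred=N actual=N -> ctr[1]=0
Ev 3: PC=4 idx=0 pred=N actual=T -> ctr[0]=2
Ev 4: PC=4 idx=0 pred=T actual=N -> ctr[0]=1
Ev 5: PC=4 idx=0 pred=N actual=N -> ctr[0]=0
Ev 6: PC=3 idx=1 pred=N actual=N -> ctr[1]=0
Ev 7: PC=3 idx=1 pred=N actual=T -> ctr[1]=1
Ev 8: PC=3 idx=1 pred=N actual=N -> ctr[1]=0
Ev 9: PC=4 idx=0 pred=N actual=N -> ctr[0]=0
Ev 10: PC=0 idx=0 pred=N actual=T -> ctr[0]=1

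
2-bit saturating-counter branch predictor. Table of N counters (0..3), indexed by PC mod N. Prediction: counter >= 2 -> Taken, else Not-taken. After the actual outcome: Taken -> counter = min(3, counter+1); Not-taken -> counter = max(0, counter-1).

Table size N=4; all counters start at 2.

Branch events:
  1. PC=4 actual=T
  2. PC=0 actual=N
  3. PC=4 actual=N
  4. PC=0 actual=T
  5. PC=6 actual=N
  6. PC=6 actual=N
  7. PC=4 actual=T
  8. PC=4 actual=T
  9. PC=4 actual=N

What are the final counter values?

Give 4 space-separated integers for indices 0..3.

Ev 1: PC=4 idx=0 pred=T actual=T -> ctr[0]=3
Ev 2: PC=0 idx=0 pred=T actual=N -> ctr[0]=2
Ev 3: PC=4 idx=0 pred=T actual=N -> ctr[0]=1
Ev 4: PC=0 idx=0 pred=N actual=T -> ctr[0]=2
Ev 5: PC=6 idx=2 pred=T actual=N -> ctr[2]=1
Ev 6: PC=6 idx=2 pred=N actual=N -> ctr[2]=0
Ev 7: PC=4 idx=0 pred=T actual=T -> ctr[0]=3
Ev 8: PC=4 idx=0 pred=T actual=T -> ctr[0]=3
Ev 9: PC=4 idx=0 pred=T actual=N -> ctr[0]=2

Answer: 2 2 0 2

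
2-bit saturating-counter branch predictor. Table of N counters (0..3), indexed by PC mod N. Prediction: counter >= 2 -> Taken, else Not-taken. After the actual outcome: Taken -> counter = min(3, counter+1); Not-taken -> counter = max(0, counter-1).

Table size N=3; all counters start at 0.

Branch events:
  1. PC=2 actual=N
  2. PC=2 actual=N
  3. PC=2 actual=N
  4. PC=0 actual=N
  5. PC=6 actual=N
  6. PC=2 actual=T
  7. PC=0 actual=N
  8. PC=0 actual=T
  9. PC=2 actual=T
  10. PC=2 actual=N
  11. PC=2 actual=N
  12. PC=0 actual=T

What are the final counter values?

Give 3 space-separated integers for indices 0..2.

Answer: 2 0 0

Derivation:
Ev 1: PC=2 idx=2 pred=N actual=N -> ctr[2]=0
Ev 2: PC=2 idx=2 pred=N actual=N -> ctr[2]=0
Ev 3: PC=2 idx=2 pred=N actual=N -> ctr[2]=0
Ev 4: PC=0 idx=0 pred=N actual=N -> ctr[0]=0
Ev 5: PC=6 idx=0 pred=N actual=N -> ctr[0]=0
Ev 6: PC=2 idx=2 pred=N actual=T -> ctr[2]=1
Ev 7: PC=0 idx=0 pred=N actual=N -> ctr[0]=0
Ev 8: PC=0 idx=0 pred=N actual=T -> ctr[0]=1
Ev 9: PC=2 idx=2 pred=N actual=T -> ctr[2]=2
Ev 10: PC=2 idx=2 pred=T actual=N -> ctr[2]=1
Ev 11: PC=2 idx=2 pred=N actual=N -> ctr[2]=0
Ev 12: PC=0 idx=0 pred=N actual=T -> ctr[0]=2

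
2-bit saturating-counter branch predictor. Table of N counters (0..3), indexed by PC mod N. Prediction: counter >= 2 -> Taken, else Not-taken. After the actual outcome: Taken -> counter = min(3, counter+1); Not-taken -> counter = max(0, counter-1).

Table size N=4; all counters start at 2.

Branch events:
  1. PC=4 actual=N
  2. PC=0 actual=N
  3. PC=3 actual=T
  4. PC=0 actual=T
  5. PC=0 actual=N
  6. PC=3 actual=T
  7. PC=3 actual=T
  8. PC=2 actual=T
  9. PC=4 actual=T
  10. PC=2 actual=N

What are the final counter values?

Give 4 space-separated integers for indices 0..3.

Ev 1: PC=4 idx=0 pred=T actual=N -> ctr[0]=1
Ev 2: PC=0 idx=0 pred=N actual=N -> ctr[0]=0
Ev 3: PC=3 idx=3 pred=T actual=T -> ctr[3]=3
Ev 4: PC=0 idx=0 pred=N actual=T -> ctr[0]=1
Ev 5: PC=0 idx=0 pred=N actual=N -> ctr[0]=0
Ev 6: PC=3 idx=3 pred=T actual=T -> ctr[3]=3
Ev 7: PC=3 idx=3 pred=T actual=T -> ctr[3]=3
Ev 8: PC=2 idx=2 pred=T actual=T -> ctr[2]=3
Ev 9: PC=4 idx=0 pred=N actual=T -> ctr[0]=1
Ev 10: PC=2 idx=2 pred=T actual=N -> ctr[2]=2

Answer: 1 2 2 3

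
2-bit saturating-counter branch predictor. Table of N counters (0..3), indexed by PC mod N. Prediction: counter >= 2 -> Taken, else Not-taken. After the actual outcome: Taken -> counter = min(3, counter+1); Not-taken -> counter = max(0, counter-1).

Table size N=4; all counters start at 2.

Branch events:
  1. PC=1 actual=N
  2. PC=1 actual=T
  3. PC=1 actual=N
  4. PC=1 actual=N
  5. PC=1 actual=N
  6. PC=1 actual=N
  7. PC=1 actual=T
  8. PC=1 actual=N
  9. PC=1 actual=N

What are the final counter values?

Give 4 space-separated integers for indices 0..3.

Ev 1: PC=1 idx=1 pred=T actual=N -> ctr[1]=1
Ev 2: PC=1 idx=1 pred=N actual=T -> ctr[1]=2
Ev 3: PC=1 idx=1 pred=T actual=N -> ctr[1]=1
Ev 4: PC=1 idx=1 pred=N actual=N -> ctr[1]=0
Ev 5: PC=1 idx=1 pred=N actual=N -> ctr[1]=0
Ev 6: PC=1 idx=1 pred=N actual=N -> ctr[1]=0
Ev 7: PC=1 idx=1 pred=N actual=T -> ctr[1]=1
Ev 8: PC=1 idx=1 pred=N actual=N -> ctr[1]=0
Ev 9: PC=1 idx=1 pred=N actual=N -> ctr[1]=0

Answer: 2 0 2 2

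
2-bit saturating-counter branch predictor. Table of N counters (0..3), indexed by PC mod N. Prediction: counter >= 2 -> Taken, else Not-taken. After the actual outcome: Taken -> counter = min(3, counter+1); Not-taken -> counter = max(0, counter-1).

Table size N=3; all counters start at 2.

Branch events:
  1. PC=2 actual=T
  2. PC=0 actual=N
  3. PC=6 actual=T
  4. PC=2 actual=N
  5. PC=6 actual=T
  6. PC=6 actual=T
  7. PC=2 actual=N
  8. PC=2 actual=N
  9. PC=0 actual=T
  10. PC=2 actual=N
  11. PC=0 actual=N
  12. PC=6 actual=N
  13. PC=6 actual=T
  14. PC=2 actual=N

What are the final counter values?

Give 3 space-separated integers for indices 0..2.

Ev 1: PC=2 idx=2 pred=T actual=T -> ctr[2]=3
Ev 2: PC=0 idx=0 pred=T actual=N -> ctr[0]=1
Ev 3: PC=6 idx=0 pred=N actual=T -> ctr[0]=2
Ev 4: PC=2 idx=2 pred=T actual=N -> ctr[2]=2
Ev 5: PC=6 idx=0 pred=T actual=T -> ctr[0]=3
Ev 6: PC=6 idx=0 pred=T actual=T -> ctr[0]=3
Ev 7: PC=2 idx=2 pred=T actual=N -> ctr[2]=1
Ev 8: PC=2 idx=2 pred=N actual=N -> ctr[2]=0
Ev 9: PC=0 idx=0 pred=T actual=T -> ctr[0]=3
Ev 10: PC=2 idx=2 pred=N actual=N -> ctr[2]=0
Ev 11: PC=0 idx=0 pred=T actual=N -> ctr[0]=2
Ev 12: PC=6 idx=0 pred=T actual=N -> ctr[0]=1
Ev 13: PC=6 idx=0 pred=N actual=T -> ctr[0]=2
Ev 14: PC=2 idx=2 pred=N actual=N -> ctr[2]=0

Answer: 2 2 0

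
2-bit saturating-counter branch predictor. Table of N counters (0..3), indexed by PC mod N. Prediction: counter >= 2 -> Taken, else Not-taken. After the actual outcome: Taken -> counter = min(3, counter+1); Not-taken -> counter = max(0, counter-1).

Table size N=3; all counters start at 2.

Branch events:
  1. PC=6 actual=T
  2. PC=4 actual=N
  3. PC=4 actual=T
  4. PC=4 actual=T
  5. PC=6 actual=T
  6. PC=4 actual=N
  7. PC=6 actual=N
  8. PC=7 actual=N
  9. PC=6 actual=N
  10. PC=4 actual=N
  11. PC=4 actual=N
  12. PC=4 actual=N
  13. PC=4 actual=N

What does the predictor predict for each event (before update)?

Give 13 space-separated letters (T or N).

Answer: T T N T T T T T T N N N N

Derivation:
Ev 1: PC=6 idx=0 pred=T actual=T -> ctr[0]=3
Ev 2: PC=4 idx=1 pred=T actual=N -> ctr[1]=1
Ev 3: PC=4 idx=1 pred=N actual=T -> ctr[1]=2
Ev 4: PC=4 idx=1 pred=T actual=T -> ctr[1]=3
Ev 5: PC=6 idx=0 pred=T actual=T -> ctr[0]=3
Ev 6: PC=4 idx=1 pred=T actual=N -> ctr[1]=2
Ev 7: PC=6 idx=0 pred=T actual=N -> ctr[0]=2
Ev 8: PC=7 idx=1 pred=T actual=N -> ctr[1]=1
Ev 9: PC=6 idx=0 pred=T actual=N -> ctr[0]=1
Ev 10: PC=4 idx=1 pred=N actual=N -> ctr[1]=0
Ev 11: PC=4 idx=1 pred=N actual=N -> ctr[1]=0
Ev 12: PC=4 idx=1 pred=N actual=N -> ctr[1]=0
Ev 13: PC=4 idx=1 pred=N actual=N -> ctr[1]=0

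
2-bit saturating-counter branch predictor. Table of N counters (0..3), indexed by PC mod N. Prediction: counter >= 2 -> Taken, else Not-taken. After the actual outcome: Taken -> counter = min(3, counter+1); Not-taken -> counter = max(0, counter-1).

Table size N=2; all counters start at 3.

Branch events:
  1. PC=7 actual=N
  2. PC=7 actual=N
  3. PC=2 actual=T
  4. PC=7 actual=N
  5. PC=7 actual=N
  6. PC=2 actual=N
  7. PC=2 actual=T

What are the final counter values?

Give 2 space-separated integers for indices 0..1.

Answer: 3 0

Derivation:
Ev 1: PC=7 idx=1 pred=T actual=N -> ctr[1]=2
Ev 2: PC=7 idx=1 pred=T actual=N -> ctr[1]=1
Ev 3: PC=2 idx=0 pred=T actual=T -> ctr[0]=3
Ev 4: PC=7 idx=1 pred=N actual=N -> ctr[1]=0
Ev 5: PC=7 idx=1 pred=N actual=N -> ctr[1]=0
Ev 6: PC=2 idx=0 pred=T actual=N -> ctr[0]=2
Ev 7: PC=2 idx=0 pred=T actual=T -> ctr[0]=3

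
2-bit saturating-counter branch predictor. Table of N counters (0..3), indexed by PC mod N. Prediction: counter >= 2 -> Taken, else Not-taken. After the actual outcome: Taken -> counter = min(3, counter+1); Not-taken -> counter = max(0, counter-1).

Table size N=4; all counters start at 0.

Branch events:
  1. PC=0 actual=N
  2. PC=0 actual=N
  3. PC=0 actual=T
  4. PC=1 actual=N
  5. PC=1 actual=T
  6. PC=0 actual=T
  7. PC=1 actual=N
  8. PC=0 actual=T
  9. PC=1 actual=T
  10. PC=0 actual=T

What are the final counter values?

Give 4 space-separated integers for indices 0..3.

Ev 1: PC=0 idx=0 pred=N actual=N -> ctr[0]=0
Ev 2: PC=0 idx=0 pred=N actual=N -> ctr[0]=0
Ev 3: PC=0 idx=0 pred=N actual=T -> ctr[0]=1
Ev 4: PC=1 idx=1 pred=N actual=N -> ctr[1]=0
Ev 5: PC=1 idx=1 pred=N actual=T -> ctr[1]=1
Ev 6: PC=0 idx=0 pred=N actual=T -> ctr[0]=2
Ev 7: PC=1 idx=1 pred=N actual=N -> ctr[1]=0
Ev 8: PC=0 idx=0 pred=T actual=T -> ctr[0]=3
Ev 9: PC=1 idx=1 pred=N actual=T -> ctr[1]=1
Ev 10: PC=0 idx=0 pred=T actual=T -> ctr[0]=3

Answer: 3 1 0 0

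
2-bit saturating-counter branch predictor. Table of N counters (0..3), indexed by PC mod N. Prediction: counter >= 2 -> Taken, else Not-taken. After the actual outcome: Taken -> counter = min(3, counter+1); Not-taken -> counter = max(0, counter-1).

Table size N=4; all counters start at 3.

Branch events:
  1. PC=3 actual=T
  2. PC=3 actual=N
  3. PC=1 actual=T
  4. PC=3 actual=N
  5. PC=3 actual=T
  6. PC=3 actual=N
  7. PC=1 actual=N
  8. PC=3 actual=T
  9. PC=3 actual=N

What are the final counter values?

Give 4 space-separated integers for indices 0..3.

Answer: 3 2 3 1

Derivation:
Ev 1: PC=3 idx=3 pred=T actual=T -> ctr[3]=3
Ev 2: PC=3 idx=3 pred=T actual=N -> ctr[3]=2
Ev 3: PC=1 idx=1 pred=T actual=T -> ctr[1]=3
Ev 4: PC=3 idx=3 pred=T actual=N -> ctr[3]=1
Ev 5: PC=3 idx=3 pred=N actual=T -> ctr[3]=2
Ev 6: PC=3 idx=3 pred=T actual=N -> ctr[3]=1
Ev 7: PC=1 idx=1 pred=T actual=N -> ctr[1]=2
Ev 8: PC=3 idx=3 pred=N actual=T -> ctr[3]=2
Ev 9: PC=3 idx=3 pred=T actual=N -> ctr[3]=1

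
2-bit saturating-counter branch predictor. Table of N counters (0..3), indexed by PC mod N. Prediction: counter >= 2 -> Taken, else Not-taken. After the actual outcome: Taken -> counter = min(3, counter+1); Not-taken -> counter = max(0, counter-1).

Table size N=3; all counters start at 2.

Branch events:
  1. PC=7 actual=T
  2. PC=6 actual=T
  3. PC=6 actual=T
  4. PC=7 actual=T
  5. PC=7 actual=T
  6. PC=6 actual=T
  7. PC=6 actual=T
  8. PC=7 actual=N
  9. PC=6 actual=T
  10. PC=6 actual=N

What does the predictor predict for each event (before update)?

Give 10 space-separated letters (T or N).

Answer: T T T T T T T T T T

Derivation:
Ev 1: PC=7 idx=1 pred=T actual=T -> ctr[1]=3
Ev 2: PC=6 idx=0 pred=T actual=T -> ctr[0]=3
Ev 3: PC=6 idx=0 pred=T actual=T -> ctr[0]=3
Ev 4: PC=7 idx=1 pred=T actual=T -> ctr[1]=3
Ev 5: PC=7 idx=1 pred=T actual=T -> ctr[1]=3
Ev 6: PC=6 idx=0 pred=T actual=T -> ctr[0]=3
Ev 7: PC=6 idx=0 pred=T actual=T -> ctr[0]=3
Ev 8: PC=7 idx=1 pred=T actual=N -> ctr[1]=2
Ev 9: PC=6 idx=0 pred=T actual=T -> ctr[0]=3
Ev 10: PC=6 idx=0 pred=T actual=N -> ctr[0]=2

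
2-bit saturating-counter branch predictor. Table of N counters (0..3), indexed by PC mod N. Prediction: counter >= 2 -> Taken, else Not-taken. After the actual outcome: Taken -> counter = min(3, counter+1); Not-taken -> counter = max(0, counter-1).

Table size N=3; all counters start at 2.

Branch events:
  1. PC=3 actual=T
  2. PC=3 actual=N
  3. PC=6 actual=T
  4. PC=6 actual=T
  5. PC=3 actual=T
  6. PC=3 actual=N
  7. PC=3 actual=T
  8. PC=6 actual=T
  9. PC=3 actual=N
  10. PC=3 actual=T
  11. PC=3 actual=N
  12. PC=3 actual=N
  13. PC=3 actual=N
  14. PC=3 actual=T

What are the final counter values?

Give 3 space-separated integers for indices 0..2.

Answer: 1 2 2

Derivation:
Ev 1: PC=3 idx=0 pred=T actual=T -> ctr[0]=3
Ev 2: PC=3 idx=0 pred=T actual=N -> ctr[0]=2
Ev 3: PC=6 idx=0 pred=T actual=T -> ctr[0]=3
Ev 4: PC=6 idx=0 pred=T actual=T -> ctr[0]=3
Ev 5: PC=3 idx=0 pred=T actual=T -> ctr[0]=3
Ev 6: PC=3 idx=0 pred=T actual=N -> ctr[0]=2
Ev 7: PC=3 idx=0 pred=T actual=T -> ctr[0]=3
Ev 8: PC=6 idx=0 pred=T actual=T -> ctr[0]=3
Ev 9: PC=3 idx=0 pred=T actual=N -> ctr[0]=2
Ev 10: PC=3 idx=0 pred=T actual=T -> ctr[0]=3
Ev 11: PC=3 idx=0 pred=T actual=N -> ctr[0]=2
Ev 12: PC=3 idx=0 pred=T actual=N -> ctr[0]=1
Ev 13: PC=3 idx=0 pred=N actual=N -> ctr[0]=0
Ev 14: PC=3 idx=0 pred=N actual=T -> ctr[0]=1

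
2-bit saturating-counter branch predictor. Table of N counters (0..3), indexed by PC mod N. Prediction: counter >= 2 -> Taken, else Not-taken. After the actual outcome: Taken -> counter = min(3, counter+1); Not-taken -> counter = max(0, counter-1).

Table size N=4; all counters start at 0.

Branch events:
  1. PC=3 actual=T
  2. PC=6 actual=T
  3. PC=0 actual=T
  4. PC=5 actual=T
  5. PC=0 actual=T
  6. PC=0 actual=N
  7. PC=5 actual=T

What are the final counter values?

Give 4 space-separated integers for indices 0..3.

Answer: 1 2 1 1

Derivation:
Ev 1: PC=3 idx=3 pred=N actual=T -> ctr[3]=1
Ev 2: PC=6 idx=2 pred=N actual=T -> ctr[2]=1
Ev 3: PC=0 idx=0 pred=N actual=T -> ctr[0]=1
Ev 4: PC=5 idx=1 pred=N actual=T -> ctr[1]=1
Ev 5: PC=0 idx=0 pred=N actual=T -> ctr[0]=2
Ev 6: PC=0 idx=0 pred=T actual=N -> ctr[0]=1
Ev 7: PC=5 idx=1 pred=N actual=T -> ctr[1]=2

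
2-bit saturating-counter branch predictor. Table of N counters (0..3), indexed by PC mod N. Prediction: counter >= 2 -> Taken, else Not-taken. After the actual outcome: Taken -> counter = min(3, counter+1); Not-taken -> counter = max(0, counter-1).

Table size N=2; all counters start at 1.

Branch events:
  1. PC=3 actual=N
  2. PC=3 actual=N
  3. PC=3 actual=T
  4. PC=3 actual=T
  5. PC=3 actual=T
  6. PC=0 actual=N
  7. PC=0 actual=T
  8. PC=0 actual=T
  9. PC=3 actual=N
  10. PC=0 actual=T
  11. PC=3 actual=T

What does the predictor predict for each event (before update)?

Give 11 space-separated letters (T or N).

Ev 1: PC=3 idx=1 pred=N actual=N -> ctr[1]=0
Ev 2: PC=3 idx=1 pred=N actual=N -> ctr[1]=0
Ev 3: PC=3 idx=1 pred=N actual=T -> ctr[1]=1
Ev 4: PC=3 idx=1 pred=N actual=T -> ctr[1]=2
Ev 5: PC=3 idx=1 pred=T actual=T -> ctr[1]=3
Ev 6: PC=0 idx=0 pred=N actual=N -> ctr[0]=0
Ev 7: PC=0 idx=0 pred=N actual=T -> ctr[0]=1
Ev 8: PC=0 idx=0 pred=N actual=T -> ctr[0]=2
Ev 9: PC=3 idx=1 pred=T actual=N -> ctr[1]=2
Ev 10: PC=0 idx=0 pred=T actual=T -> ctr[0]=3
Ev 11: PC=3 idx=1 pred=T actual=T -> ctr[1]=3

Answer: N N N N T N N N T T T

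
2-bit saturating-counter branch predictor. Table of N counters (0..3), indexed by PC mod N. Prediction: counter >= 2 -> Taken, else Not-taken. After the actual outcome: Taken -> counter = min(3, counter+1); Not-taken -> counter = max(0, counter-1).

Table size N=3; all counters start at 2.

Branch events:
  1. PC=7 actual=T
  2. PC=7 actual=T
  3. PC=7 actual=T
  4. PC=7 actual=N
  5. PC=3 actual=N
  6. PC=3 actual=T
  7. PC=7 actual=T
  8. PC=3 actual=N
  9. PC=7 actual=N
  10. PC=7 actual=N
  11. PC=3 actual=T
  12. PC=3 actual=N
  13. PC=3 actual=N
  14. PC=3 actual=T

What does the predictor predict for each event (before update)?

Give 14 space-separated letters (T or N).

Answer: T T T T T N T T T T N T N N

Derivation:
Ev 1: PC=7 idx=1 pred=T actual=T -> ctr[1]=3
Ev 2: PC=7 idx=1 pred=T actual=T -> ctr[1]=3
Ev 3: PC=7 idx=1 pred=T actual=T -> ctr[1]=3
Ev 4: PC=7 idx=1 pred=T actual=N -> ctr[1]=2
Ev 5: PC=3 idx=0 pred=T actual=N -> ctr[0]=1
Ev 6: PC=3 idx=0 pred=N actual=T -> ctr[0]=2
Ev 7: PC=7 idx=1 pred=T actual=T -> ctr[1]=3
Ev 8: PC=3 idx=0 pred=T actual=N -> ctr[0]=1
Ev 9: PC=7 idx=1 pred=T actual=N -> ctr[1]=2
Ev 10: PC=7 idx=1 pred=T actual=N -> ctr[1]=1
Ev 11: PC=3 idx=0 pred=N actual=T -> ctr[0]=2
Ev 12: PC=3 idx=0 pred=T actual=N -> ctr[0]=1
Ev 13: PC=3 idx=0 pred=N actual=N -> ctr[0]=0
Ev 14: PC=3 idx=0 pred=N actual=T -> ctr[0]=1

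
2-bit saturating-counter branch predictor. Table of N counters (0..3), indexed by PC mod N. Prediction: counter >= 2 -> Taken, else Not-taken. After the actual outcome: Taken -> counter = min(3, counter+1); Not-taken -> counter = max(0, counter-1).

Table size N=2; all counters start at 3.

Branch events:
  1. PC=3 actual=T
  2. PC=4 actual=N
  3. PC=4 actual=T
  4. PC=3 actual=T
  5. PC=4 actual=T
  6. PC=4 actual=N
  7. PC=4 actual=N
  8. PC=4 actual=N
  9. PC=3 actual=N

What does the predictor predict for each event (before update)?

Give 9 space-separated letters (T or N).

Ev 1: PC=3 idx=1 pred=T actual=T -> ctr[1]=3
Ev 2: PC=4 idx=0 pred=T actual=N -> ctr[0]=2
Ev 3: PC=4 idx=0 pred=T actual=T -> ctr[0]=3
Ev 4: PC=3 idx=1 pred=T actual=T -> ctr[1]=3
Ev 5: PC=4 idx=0 pred=T actual=T -> ctr[0]=3
Ev 6: PC=4 idx=0 pred=T actual=N -> ctr[0]=2
Ev 7: PC=4 idx=0 pred=T actual=N -> ctr[0]=1
Ev 8: PC=4 idx=0 pred=N actual=N -> ctr[0]=0
Ev 9: PC=3 idx=1 pred=T actual=N -> ctr[1]=2

Answer: T T T T T T T N T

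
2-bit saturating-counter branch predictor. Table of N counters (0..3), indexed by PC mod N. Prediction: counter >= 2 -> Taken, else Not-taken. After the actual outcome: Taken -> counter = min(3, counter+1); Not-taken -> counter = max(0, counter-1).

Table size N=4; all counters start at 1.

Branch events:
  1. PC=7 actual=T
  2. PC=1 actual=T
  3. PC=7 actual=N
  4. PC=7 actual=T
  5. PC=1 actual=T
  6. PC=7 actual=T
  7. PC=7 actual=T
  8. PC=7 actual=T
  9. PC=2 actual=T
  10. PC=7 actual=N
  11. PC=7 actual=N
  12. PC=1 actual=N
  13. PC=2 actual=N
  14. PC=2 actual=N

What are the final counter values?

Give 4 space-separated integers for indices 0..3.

Ev 1: PC=7 idx=3 pred=N actual=T -> ctr[3]=2
Ev 2: PC=1 idx=1 pred=N actual=T -> ctr[1]=2
Ev 3: PC=7 idx=3 pred=T actual=N -> ctr[3]=1
Ev 4: PC=7 idx=3 pred=N actual=T -> ctr[3]=2
Ev 5: PC=1 idx=1 pred=T actual=T -> ctr[1]=3
Ev 6: PC=7 idx=3 pred=T actual=T -> ctr[3]=3
Ev 7: PC=7 idx=3 pred=T actual=T -> ctr[3]=3
Ev 8: PC=7 idx=3 pred=T actual=T -> ctr[3]=3
Ev 9: PC=2 idx=2 pred=N actual=T -> ctr[2]=2
Ev 10: PC=7 idx=3 pred=T actual=N -> ctr[3]=2
Ev 11: PC=7 idx=3 pred=T actual=N -> ctr[3]=1
Ev 12: PC=1 idx=1 pred=T actual=N -> ctr[1]=2
Ev 13: PC=2 idx=2 pred=T actual=N -> ctr[2]=1
Ev 14: PC=2 idx=2 pred=N actual=N -> ctr[2]=0

Answer: 1 2 0 1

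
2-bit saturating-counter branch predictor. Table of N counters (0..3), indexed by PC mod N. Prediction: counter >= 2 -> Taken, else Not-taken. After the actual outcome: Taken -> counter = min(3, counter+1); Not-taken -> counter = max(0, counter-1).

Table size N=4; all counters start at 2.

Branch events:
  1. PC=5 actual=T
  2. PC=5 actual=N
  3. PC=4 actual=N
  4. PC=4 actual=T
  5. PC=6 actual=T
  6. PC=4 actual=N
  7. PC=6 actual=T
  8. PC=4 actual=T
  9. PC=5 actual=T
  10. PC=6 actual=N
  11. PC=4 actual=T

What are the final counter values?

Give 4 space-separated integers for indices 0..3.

Answer: 3 3 2 2

Derivation:
Ev 1: PC=5 idx=1 pred=T actual=T -> ctr[1]=3
Ev 2: PC=5 idx=1 pred=T actual=N -> ctr[1]=2
Ev 3: PC=4 idx=0 pred=T actual=N -> ctr[0]=1
Ev 4: PC=4 idx=0 pred=N actual=T -> ctr[0]=2
Ev 5: PC=6 idx=2 pred=T actual=T -> ctr[2]=3
Ev 6: PC=4 idx=0 pred=T actual=N -> ctr[0]=1
Ev 7: PC=6 idx=2 pred=T actual=T -> ctr[2]=3
Ev 8: PC=4 idx=0 pred=N actual=T -> ctr[0]=2
Ev 9: PC=5 idx=1 pred=T actual=T -> ctr[1]=3
Ev 10: PC=6 idx=2 pred=T actual=N -> ctr[2]=2
Ev 11: PC=4 idx=0 pred=T actual=T -> ctr[0]=3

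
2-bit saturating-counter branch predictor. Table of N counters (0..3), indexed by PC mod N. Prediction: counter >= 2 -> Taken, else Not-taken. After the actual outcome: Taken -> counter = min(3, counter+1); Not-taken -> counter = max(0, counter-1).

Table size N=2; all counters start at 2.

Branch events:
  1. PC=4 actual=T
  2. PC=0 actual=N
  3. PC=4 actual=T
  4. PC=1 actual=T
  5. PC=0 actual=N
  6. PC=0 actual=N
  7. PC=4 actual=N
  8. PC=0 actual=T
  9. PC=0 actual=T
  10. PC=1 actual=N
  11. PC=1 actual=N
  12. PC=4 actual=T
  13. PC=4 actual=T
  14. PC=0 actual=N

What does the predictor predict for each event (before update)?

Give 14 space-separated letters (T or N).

Answer: T T T T T T N N N T T T T T

Derivation:
Ev 1: PC=4 idx=0 pred=T actual=T -> ctr[0]=3
Ev 2: PC=0 idx=0 pred=T actual=N -> ctr[0]=2
Ev 3: PC=4 idx=0 pred=T actual=T -> ctr[0]=3
Ev 4: PC=1 idx=1 pred=T actual=T -> ctr[1]=3
Ev 5: PC=0 idx=0 pred=T actual=N -> ctr[0]=2
Ev 6: PC=0 idx=0 pred=T actual=N -> ctr[0]=1
Ev 7: PC=4 idx=0 pred=N actual=N -> ctr[0]=0
Ev 8: PC=0 idx=0 pred=N actual=T -> ctr[0]=1
Ev 9: PC=0 idx=0 pred=N actual=T -> ctr[0]=2
Ev 10: PC=1 idx=1 pred=T actual=N -> ctr[1]=2
Ev 11: PC=1 idx=1 pred=T actual=N -> ctr[1]=1
Ev 12: PC=4 idx=0 pred=T actual=T -> ctr[0]=3
Ev 13: PC=4 idx=0 pred=T actual=T -> ctr[0]=3
Ev 14: PC=0 idx=0 pred=T actual=N -> ctr[0]=2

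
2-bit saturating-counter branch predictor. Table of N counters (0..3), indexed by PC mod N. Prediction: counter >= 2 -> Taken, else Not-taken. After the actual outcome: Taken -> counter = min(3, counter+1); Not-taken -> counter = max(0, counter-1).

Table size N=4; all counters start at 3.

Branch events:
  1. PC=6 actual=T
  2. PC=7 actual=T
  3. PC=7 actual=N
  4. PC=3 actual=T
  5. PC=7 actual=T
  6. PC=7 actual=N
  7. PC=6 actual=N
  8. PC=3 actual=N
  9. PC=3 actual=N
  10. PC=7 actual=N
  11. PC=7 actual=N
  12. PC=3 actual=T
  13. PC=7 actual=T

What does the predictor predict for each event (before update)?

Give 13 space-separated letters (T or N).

Ev 1: PC=6 idx=2 pred=T actual=T -> ctr[2]=3
Ev 2: PC=7 idx=3 pred=T actual=T -> ctr[3]=3
Ev 3: PC=7 idx=3 pred=T actual=N -> ctr[3]=2
Ev 4: PC=3 idx=3 pred=T actual=T -> ctr[3]=3
Ev 5: PC=7 idx=3 pred=T actual=T -> ctr[3]=3
Ev 6: PC=7 idx=3 pred=T actual=N -> ctr[3]=2
Ev 7: PC=6 idx=2 pred=T actual=N -> ctr[2]=2
Ev 8: PC=3 idx=3 pred=T actual=N -> ctr[3]=1
Ev 9: PC=3 idx=3 pred=N actual=N -> ctr[3]=0
Ev 10: PC=7 idx=3 pred=N actual=N -> ctr[3]=0
Ev 11: PC=7 idx=3 pred=N actual=N -> ctr[3]=0
Ev 12: PC=3 idx=3 pred=N actual=T -> ctr[3]=1
Ev 13: PC=7 idx=3 pred=N actual=T -> ctr[3]=2

Answer: T T T T T T T T N N N N N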